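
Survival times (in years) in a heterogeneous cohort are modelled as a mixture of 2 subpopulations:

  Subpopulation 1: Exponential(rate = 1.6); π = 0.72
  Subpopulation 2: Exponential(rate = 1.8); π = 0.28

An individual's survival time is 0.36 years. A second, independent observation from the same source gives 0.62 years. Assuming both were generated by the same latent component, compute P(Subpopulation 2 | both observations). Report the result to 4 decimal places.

The responsibility of component k is π_k f_k(x) divided by Σ_j π_j f_j(x).
Since both observations come from the same component, the likelihood for component k is f_k(x₁)·f_k(x₂).
  f_1 = [0.899428] × [0.593335] = 0.533662
  f_2 = [0.941564] × [0.589658] = 0.5552
Weight by the priors:
  π_1·f_1 = 0.72 × 0.533662 = 0.384237
  π_2·f_2 = 0.28 × 0.5552 = 0.155456
Marginal: 0.384237 + 0.155456 = 0.539693
So the posterior for Subpopulation 2 is 0.155456 / 0.539693 ≈ 0.2880.

0.2880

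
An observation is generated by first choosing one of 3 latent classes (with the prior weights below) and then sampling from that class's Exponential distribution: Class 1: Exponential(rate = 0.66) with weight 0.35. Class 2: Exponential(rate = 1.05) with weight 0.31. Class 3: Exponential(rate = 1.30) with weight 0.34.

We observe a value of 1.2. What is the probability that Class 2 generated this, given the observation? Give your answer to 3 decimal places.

The responsibility of component k is w_k f_k(x) divided by Σ_j w_j f_j(x).
Exponential densities:
  L_1 = 0.298939
  L_2 = 0.297837
  L_3 = 0.273177
Unnormalised posteriors:
  w_1·L_1 = 0.35 × 0.298939 = 0.104629
  w_2·L_2 = 0.31 × 0.297837 = 0.0923294
  w_3·L_3 = 0.34 × 0.273177 = 0.0928801
Evidence: 0.104629 + 0.0923294 + 0.0928801 = 0.289838
Responsibility of Class 2: 0.0923294 / 0.289838 ≈ 0.319

0.319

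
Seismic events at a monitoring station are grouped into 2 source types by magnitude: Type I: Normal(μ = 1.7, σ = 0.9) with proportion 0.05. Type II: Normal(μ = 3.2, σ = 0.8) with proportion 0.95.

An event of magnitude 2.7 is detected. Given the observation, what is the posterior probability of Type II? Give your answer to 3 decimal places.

0.970

The responsibility of component k is π_k f_k(x) divided by Σ_j π_j f_j(x).
Normal densities:
  f_I = 0.239103
  f_II = 0.410201
Multiply by the mixture weights:
  π_I·f_I = 0.05 × 0.239103 = 0.0119551
  π_II·f_II = 0.95 × 0.410201 = 0.389691
Denominator: 0.0119551 + 0.389691 = 0.401646
So the posterior for Type II is 0.389691 / 0.401646 ≈ 0.970.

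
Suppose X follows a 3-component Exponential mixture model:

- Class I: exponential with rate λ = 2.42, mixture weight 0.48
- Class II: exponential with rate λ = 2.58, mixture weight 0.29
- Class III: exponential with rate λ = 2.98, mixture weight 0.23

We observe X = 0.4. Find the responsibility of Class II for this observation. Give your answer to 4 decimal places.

Posterior ∝ prior × likelihood, so P(k | x) ∝ P(Z=k) f_k(x); normalise over all components.
Component likelihoods at x = 0.4:
  f_I = 0.919218
  f_II = 0.919238
  f_III = 0.904768
Weight by the priors:
  P(Z=I)·f_I = 0.48 × 0.919218 = 0.441224
  P(Z=II)·f_II = 0.29 × 0.919238 = 0.266579
  P(Z=III)·f_III = 0.23 × 0.904768 = 0.208097
Normaliser: 0.441224 + 0.266579 + 0.208097 = 0.9159
P(Class II | the observation) = 0.266579 / 0.9159 ≈ 0.2911

0.2911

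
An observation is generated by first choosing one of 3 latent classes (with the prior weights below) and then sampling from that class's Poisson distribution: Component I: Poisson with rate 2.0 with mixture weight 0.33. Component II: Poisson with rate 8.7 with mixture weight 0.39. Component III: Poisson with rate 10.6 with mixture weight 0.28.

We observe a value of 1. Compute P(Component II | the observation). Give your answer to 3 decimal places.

By Bayes' theorem, P(k | x) = π_k f_k(x) / Σ_j π_j f_j(x).
Component likelihoods at x = 1:
  p_I = e^(−2.0)·2.0^1/1! = 0.270671
  p_II = e^(−8.7)·8.7^1/1! = 0.0014493
  p_III = e^(−10.6)·10.6^1/1! = 0.00026411
Unnormalised posteriors:
  π_I·p_I = 0.33 × 0.270671 = 0.0893213
  π_II·p_II = 0.39 × 0.0014493 = 0.000565226
  π_III·p_III = 0.28 × 0.00026411 = 7.39507e-05
Normaliser: 0.0893213 + 0.000565226 + 7.39507e-05 = 0.0899605
Responsibility of Component II: 0.000565226 / 0.0899605 ≈ 0.006

0.006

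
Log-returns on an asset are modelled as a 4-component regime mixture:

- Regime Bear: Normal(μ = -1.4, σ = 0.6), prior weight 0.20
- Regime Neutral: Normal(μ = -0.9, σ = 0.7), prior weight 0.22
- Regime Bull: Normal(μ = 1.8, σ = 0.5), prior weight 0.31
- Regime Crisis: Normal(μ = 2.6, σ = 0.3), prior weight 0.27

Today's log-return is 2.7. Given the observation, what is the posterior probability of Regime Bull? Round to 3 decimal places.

0.126

By Bayes' theorem, P(k | x) = w_k f_k(x) / Σ_j w_j f_j(x).
Evaluate each component's likelihood at the observed value:
  f_Bear = 4.82158e-11
  f_Neutral = 1.02917e-06
  f_Bull = 0.1579
  f_Crisis = 1.25794
Prior × likelihood for each component:
  w_Bear·f_Bear = 0.20 × 4.82158e-11 = 9.64315e-12
  w_Neutral·f_Neutral = 0.22 × 1.02917e-06 = 2.26418e-07
  w_Bull·f_Bull = 0.31 × 0.1579 = 0.0489491
  w_Crisis·f_Crisis = 0.27 × 1.25794 = 0.339645
Denominator: 9.64315e-12 + 2.26418e-07 + 0.0489491 + 0.339645 = 0.388594
P(Regime Bull | 2.7) ≈ 0.126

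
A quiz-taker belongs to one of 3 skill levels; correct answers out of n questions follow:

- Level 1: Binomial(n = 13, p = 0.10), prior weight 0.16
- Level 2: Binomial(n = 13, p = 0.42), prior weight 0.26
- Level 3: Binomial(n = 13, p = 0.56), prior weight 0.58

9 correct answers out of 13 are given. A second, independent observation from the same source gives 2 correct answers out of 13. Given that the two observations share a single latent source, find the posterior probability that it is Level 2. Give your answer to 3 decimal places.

Posterior ∝ prior × likelihood, so P(k | x) ∝ π_k f_k(x); normalise over all components.
Since both observations come from the same component, the likelihood for component k is f_k(x₁)·f_k(x₂).
  f_1 = [C(13,9)·0.10^9·0.90^4 = 715·1e-09·0.6561 = 4.69112e-07] × [0.244772] = 1.14825e-07
  f_2 = [C(13,9)·0.42^9·0.58^4 = 715·0.000406671·0.113165 = 0.032905] × [0.0343796] = 0.00113126
  f_3 = [C(13,9)·0.56^9·0.44^4 = 715·0.00541617·0.037481 = 0.145147] × [0.00292718] = 0.000424873
Prior × likelihood for each component:
  π_1·f_1 = 0.16 × 1.14825e-07 = 1.83721e-08
  π_2·f_2 = 0.26 × 0.00113126 = 0.000294128
  π_3·f_3 = 0.58 × 0.000424873 = 0.000246426
Evidence: 1.83721e-08 + 0.000294128 + 0.000246426 = 0.000540572
Responsibility of Level 2: 0.000294128 / 0.000540572 ≈ 0.544

0.544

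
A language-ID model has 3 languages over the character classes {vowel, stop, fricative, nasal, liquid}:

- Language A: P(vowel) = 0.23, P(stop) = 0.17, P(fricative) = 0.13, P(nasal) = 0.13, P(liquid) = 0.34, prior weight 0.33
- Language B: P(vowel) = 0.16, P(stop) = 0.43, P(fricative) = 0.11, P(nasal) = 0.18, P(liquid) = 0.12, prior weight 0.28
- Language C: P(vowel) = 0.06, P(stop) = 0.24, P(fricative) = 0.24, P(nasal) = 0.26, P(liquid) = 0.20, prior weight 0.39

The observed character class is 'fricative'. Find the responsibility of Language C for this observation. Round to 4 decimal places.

Apply Bayes' rule: the posterior for each component is proportional to its prior times its likelihood at x.
Evaluate each component's likelihood at the observed value:
  p_A = 0.13
  p_B = 0.11
  p_C = 0.24
Unnormalised posteriors:
  π_A·p_A = 0.33 × 0.13 = 0.0429
  π_B·p_B = 0.28 × 0.11 = 0.0308
  π_C·p_C = 0.39 × 0.24 = 0.0936
Denominator: 0.0429 + 0.0308 + 0.0936 = 0.1673
Responsibility of Language C: 0.0936 / 0.1673 ≈ 0.5595

0.5595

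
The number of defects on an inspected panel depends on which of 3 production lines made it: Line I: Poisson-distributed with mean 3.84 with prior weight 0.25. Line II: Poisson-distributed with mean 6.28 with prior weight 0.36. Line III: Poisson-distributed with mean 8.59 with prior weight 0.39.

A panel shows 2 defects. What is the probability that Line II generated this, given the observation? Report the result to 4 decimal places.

0.2392

P(component k | x) = π_k·f_k(x) / marginal(x), where marginal(x) = Σ_j π_j·f_j(x).
Poisson probabilities:
  f_I = e^(−3.84)·3.84^2/2! = 0.158468
  f_II = e^(−6.28)·6.28^2/2! = 0.036942
  f_III = e^(−8.59)·8.59^2/2! = 0.00686067
Multiply by the mixture weights:
  π_I·f_I = 0.25 × 0.158468 = 0.039617
  π_II·f_II = 0.36 × 0.036942 = 0.0132991
  π_III·f_III = 0.39 × 0.00686067 = 0.00267566
Normaliser: 0.039617 + 0.0132991 + 0.00267566 = 0.0555918
So the posterior for Line II is 0.0132991 / 0.0555918 ≈ 0.2392.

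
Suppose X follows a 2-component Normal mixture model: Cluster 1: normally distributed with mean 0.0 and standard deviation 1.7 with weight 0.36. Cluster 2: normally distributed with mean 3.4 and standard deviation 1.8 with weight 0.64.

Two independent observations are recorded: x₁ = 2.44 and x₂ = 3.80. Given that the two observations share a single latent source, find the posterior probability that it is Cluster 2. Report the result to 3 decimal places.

P(component k | x) = π_k·f_k(x) / marginal(x), where marginal(x) = Σ_j π_j·f_j(x).
Since both observations come from the same component, the likelihood for component k is f_k(x₁)·f_k(x₂).
  L_1 = [(1/(1.7·√(2π)))·exp(−(2.44−0.0)²/(2·1.7²)) = 0.234672·exp(-1.03003) = 0.0837766] × [0.0192964] = 0.00161659
  L_2 = [(1/(1.8·√(2π)))·exp(−(2.44−3.4)²/(2·1.8²)) = 0.221635·exp(-0.14222) = 0.192252] × [0.216229] = 0.0415705
Multiply by the mixture weights:
  π_1·L_1 = 0.36 × 0.00161659 = 0.000581971
  π_2·L_2 = 0.64 × 0.0415705 = 0.0266051
Denominator: 0.000581971 + 0.0266051 = 0.0271871
P(Cluster 2 | data) ≈ 0.979

0.979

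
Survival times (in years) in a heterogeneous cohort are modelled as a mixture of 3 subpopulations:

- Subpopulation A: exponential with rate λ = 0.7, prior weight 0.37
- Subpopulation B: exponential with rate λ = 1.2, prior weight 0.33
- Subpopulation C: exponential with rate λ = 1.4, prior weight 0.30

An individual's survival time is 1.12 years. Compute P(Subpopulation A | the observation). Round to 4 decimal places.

0.3826

Posterior ∝ prior × likelihood, so P(k | x) ∝ P(Z=k) f_k(x); normalise over all components.
Evaluate each component's likelihood at the observed value:
  L_A = 0.7·e^(−0.7·1.12) = 0.7·e^(−0.7840) = 0.319603
  L_B = 1.2·e^(−1.2·1.12) = 1.2·e^(−1.3440) = 0.31296
  L_C = 1.4·e^(−1.4·1.12) = 1.4·e^(−1.5680) = 0.291846
Weight by the priors:
  P(Z=A)·L_A = 0.37 × 0.319603 = 0.118253
  P(Z=B)·L_B = 0.33 × 0.31296 = 0.103277
  P(Z=C)·L_C = 0.30 × 0.291846 = 0.0875539
Marginal: 0.118253 + 0.103277 + 0.0875539 = 0.309084
Responsibility of Subpopulation A: 0.118253 / 0.309084 ≈ 0.3826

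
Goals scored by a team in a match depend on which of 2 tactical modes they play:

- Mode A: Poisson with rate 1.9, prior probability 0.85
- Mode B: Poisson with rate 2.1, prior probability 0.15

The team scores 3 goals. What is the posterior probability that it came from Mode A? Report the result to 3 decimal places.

Posterior ∝ prior × likelihood, so P(k | x) ∝ w_k f_k(x); normalise over all components.
Poisson probabilities:
  p_A = 0.170982
  p_B = 0.189011
Weight by the priors:
  w_A·p_A = 0.85 × 0.170982 = 0.145335
  w_B·p_B = 0.15 × 0.189011 = 0.0283517
Sum: 0.145335 + 0.0283517 = 0.173686
P(Mode A | 3 goals) = 0.145335 / 0.173686 ≈ 0.837

0.837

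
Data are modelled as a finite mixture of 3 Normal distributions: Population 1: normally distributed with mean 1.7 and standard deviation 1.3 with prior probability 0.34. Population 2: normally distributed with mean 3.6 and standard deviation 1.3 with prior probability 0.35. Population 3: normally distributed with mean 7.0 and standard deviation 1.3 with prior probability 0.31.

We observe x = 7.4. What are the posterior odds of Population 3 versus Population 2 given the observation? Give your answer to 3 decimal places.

The posterior odds equal the prior odds times the likelihood ratio: (π_i/π_j)·(f_i(x)/f_j(x)).
Component likelihoods at x = 7.4:
  f_1 = 2.05278e-05
  f_2 = 0.00428133
  f_3 = 0.29269
0.090734 / 0.00149846 ≈ 60.551

60.551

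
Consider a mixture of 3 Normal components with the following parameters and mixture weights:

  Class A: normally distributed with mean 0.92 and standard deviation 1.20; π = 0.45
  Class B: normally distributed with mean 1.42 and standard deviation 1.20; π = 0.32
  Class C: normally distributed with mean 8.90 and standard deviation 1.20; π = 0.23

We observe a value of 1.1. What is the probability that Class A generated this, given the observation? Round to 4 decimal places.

P(component k | x) = w_k·f_k(x) / marginal(x), where marginal(x) = Σ_j w_j·f_j(x).
Normal densities:
  f_A = (1/(1.20·√(2π)))·exp(−(1.1−0.92)²/(2·1.20²)) = 0.332452·exp(-0.01125) = 0.328733
  f_B = (1/(1.20·√(2π)))·exp(−(1.1−1.42)²/(2·1.20²)) = 0.332452·exp(-0.03556) = 0.320839
  f_C = (1/(1.20·√(2π)))·exp(−(1.1−8.90)²/(2·1.20²)) = 0.332452·exp(-21.12500) = 2.22463e-10
Weight by the priors:
  w_A·f_A = 0.45 × 0.328733 = 0.14793
  w_B·f_B = 0.32 × 0.320839 = 0.102668
  w_C·f_C = 0.23 × 2.22463e-10 = 5.11665e-11
Normaliser: 0.14793 + 0.102668 + 5.11665e-11 = 0.250598
So the posterior for Class A is 0.14793 / 0.250598 ≈ 0.5903.

0.5903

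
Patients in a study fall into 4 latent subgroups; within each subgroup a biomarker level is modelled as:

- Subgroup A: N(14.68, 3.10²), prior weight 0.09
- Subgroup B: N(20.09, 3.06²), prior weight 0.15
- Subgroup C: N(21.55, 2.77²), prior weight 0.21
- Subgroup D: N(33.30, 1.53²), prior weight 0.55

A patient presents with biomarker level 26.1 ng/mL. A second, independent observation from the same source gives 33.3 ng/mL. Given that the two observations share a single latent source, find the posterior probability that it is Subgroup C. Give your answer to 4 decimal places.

0.1856

P(component k | x) = P(Z=k)·f_k(x) / marginal(x), where marginal(x) = Σ_j P(Z=j)·f_j(x).
Since both observations come from the same component, the likelihood for component k is f_k(x₁)·f_k(x₂).
  L_A = [(1/(3.10·√(2π)))·exp(−(26.1−14.68)²/(2·3.10²)) = 0.128691·exp(-6.78545) = 0.000145433] × [1.8855e-09] = 2.74215e-13
  L_B = [(1/(3.06·√(2π)))·exp(−(26.1−20.09)²/(2·3.06²)) = 0.130373·exp(-1.92875) = 0.0189471] × [1.17041e-05] = 2.21759e-07
  L_C = [(1/(2.77·√(2π)))·exp(−(26.1−21.55)²/(2·2.77²)) = 0.144022·exp(-1.34907) = 0.0373713] × [1.78314e-05] = 6.66384e-07
  L_D = [(1/(1.53·√(2π)))·exp(−(26.1−33.30)²/(2·1.53²)) = 0.260747·exp(-11.07266) = 4.04969e-06] × [0.260747] = 1.05594e-06
Unnormalised posteriors:
  P(Z=A)·L_A = 0.09 × 2.74215e-13 = 2.46793e-14
  P(Z=B)·L_B = 0.15 × 2.21759e-07 = 3.32639e-08
  P(Z=C)·L_C = 0.21 × 6.66384e-07 = 1.39941e-07
  P(Z=D)·L_D = 0.55 × 1.05594e-06 = 5.80768e-07
Denominator: 2.46793e-14 + 3.32639e-08 + 1.39941e-07 + 5.80768e-07 = 7.53973e-07
Responsibility of Subgroup C: 1.39941e-07 / 7.53973e-07 ≈ 0.1856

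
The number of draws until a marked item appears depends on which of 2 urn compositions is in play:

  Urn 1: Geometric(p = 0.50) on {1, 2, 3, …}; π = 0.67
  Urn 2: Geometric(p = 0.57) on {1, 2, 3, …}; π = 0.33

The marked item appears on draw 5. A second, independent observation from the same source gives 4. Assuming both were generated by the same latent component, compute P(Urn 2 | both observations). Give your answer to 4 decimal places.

The responsibility of component k is π_k f_k(x) divided by Σ_j π_j f_j(x).
Since both observations come from the same component, the likelihood for component k is f_k(x₁)·f_k(x₂).
  p_1 = [0.50·(1−0.50)^4 = 0.50·0.0625 = 0.03125] × [0.0625] = 0.00195312
  p_2 = [0.57·(1−0.57)^4 = 0.57·0.034188 = 0.0194872] × [0.045319] = 0.000883139
Multiply by the mixture weights:
  π_1·p_1 = 0.67 × 0.00195312 = 0.00130859
  π_2·p_2 = 0.33 × 0.000883139 = 0.000291436
Evidence: 0.00130859 + 0.000291436 = 0.00160003
So the posterior for Urn 2 is 0.000291436 / 0.00160003 ≈ 0.1821.

0.1821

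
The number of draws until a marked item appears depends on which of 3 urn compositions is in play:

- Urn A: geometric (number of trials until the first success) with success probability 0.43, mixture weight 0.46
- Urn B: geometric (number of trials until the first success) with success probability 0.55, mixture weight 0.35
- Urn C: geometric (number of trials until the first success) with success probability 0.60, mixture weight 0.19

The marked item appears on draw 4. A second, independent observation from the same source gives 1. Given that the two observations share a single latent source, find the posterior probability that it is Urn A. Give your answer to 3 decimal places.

0.529

Posterior ∝ prior × likelihood, so P(k | x) ∝ P(Z=k) f_k(x); normalise over all components.
Since both observations come from the same component, the likelihood for component k is f_k(x₁)·f_k(x₂).
  f_A = [0.43·(1−0.43)^3 = 0.43·0.185193 = 0.079633] × [0.43] = 0.0342422
  f_B = [0.55·(1−0.55)^3 = 0.55·0.091125 = 0.0501187] × [0.55] = 0.0275653
  f_C = [0.60·(1−0.60)^3 = 0.60·0.064 = 0.0384] × [0.6] = 0.02304
Unnormalised posteriors:
  P(Z=A)·f_A = 0.46 × 0.0342422 = 0.0157514
  P(Z=B)·f_B = 0.35 × 0.0275653 = 0.00964786
  P(Z=C)·f_C = 0.19 × 0.02304 = 0.0043776
Evidence: 0.0157514 + 0.00964786 + 0.0043776 = 0.0297769
P(Urn A | x₁,x₂) = 0.0157514 / 0.0297769 ≈ 0.529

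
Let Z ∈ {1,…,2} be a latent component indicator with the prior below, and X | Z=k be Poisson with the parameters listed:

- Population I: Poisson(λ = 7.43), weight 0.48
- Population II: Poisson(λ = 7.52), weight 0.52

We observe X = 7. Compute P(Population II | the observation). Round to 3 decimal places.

P(component k | x) = P(Z=k)·f_k(x) / marginal(x), where marginal(x) = Σ_j P(Z=j)·f_j(x).
Poisson probabilities:
  f_I = e^(−7.43)·7.43^7/7! = 0.147124
  f_II = e^(−7.52)·7.52^7/7! = 0.146285
Unnormalised posteriors:
  P(Z=I)·f_I = 0.48 × 0.147124 = 0.0706195
  P(Z=II)·f_II = 0.52 × 0.146285 = 0.0760682
Marginal: 0.0706195 + 0.0760682 = 0.146688
P(Population II | 7) ≈ 0.519

0.519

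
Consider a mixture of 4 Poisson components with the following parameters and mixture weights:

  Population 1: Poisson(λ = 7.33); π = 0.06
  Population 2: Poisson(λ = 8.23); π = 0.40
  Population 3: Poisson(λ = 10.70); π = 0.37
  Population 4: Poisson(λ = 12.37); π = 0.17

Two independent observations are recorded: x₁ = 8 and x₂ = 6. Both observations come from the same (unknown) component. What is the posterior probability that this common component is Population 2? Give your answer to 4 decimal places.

0.6791

Apply Bayes' rule: the posterior for each component is proportional to its prior times its likelihood at x.
Since both observations come from the same component, the likelihood for component k is f_k(x₁)·f_k(x₂).
  f_1 = [e^(−7.33)·7.33^8/8! = 0.135498] × [0.141225] = 0.0191358
  f_2 = [e^(−8.23)·8.23^8/8! = 0.139134] × [0.115033] = 0.0160051
  f_3 = [e^(−10.70)·10.70^8/8! = 0.0960724] × [0.0469915] = 0.00451459
  f_4 = [e^(−12.37)·12.37^8/8! = 0.0577051] × [0.0211185] = 0.00121865
Unnormalised posteriors:
  w_1·f_1 = 0.06 × 0.0191358 = 0.00114815
  w_2·f_2 = 0.40 × 0.0160051 = 0.00640203
  w_3·f_3 = 0.37 × 0.00451459 = 0.0016704
  w_4·f_4 = 0.17 × 0.00121865 = 0.00020717
Evidence: 0.00114815 + 0.00640203 + 0.0016704 + 0.00020717 = 0.00942774
P(Population 2 | x₁, x₂) ≈ 0.6791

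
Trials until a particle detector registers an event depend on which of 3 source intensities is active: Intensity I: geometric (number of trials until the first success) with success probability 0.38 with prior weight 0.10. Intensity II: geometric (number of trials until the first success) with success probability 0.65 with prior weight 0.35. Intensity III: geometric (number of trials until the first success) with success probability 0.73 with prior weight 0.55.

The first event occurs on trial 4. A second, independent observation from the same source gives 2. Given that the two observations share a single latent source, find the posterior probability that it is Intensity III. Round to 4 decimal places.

Apply Bayes' rule: the posterior for each component is proportional to its prior times its likelihood at x.
Since both observations come from the same component, the likelihood for component k is f_k(x₁)·f_k(x₂).
  L_I = [0.0905646] × [0.2356] = 0.021337
  L_II = [0.0278687] × [0.2275] = 0.00634014
  L_III = [0.0143686] × [0.1971] = 0.00283205
Prior × likelihood for each component:
  π_I·L_I = 0.10 × 0.021337 = 0.0021337
  π_II·L_II = 0.35 × 0.00634014 = 0.00221905
  π_III·L_III = 0.55 × 0.00283205 = 0.00155763
Marginal: 0.0021337 + 0.00221905 + 0.00155763 = 0.00591038
Responsibility of Intensity III: 0.00155763 / 0.00591038 ≈ 0.2635

0.2635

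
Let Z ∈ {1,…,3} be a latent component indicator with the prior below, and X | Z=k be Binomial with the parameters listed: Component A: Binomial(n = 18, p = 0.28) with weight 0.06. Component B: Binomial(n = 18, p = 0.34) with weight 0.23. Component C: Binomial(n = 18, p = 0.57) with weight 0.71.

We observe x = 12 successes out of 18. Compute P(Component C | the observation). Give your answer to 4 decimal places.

0.9911

P(component k | x) = w_k·f_k(x) / marginal(x), where marginal(x) = Σ_j w_j·f_j(x).
Binomial probabilities:
  p_A = 0.000600569
  p_B = 0.0036617
  p_C = 0.138032
Multiply by the mixture weights:
  w_A·p_A = 0.06 × 0.000600569 = 3.60341e-05
  w_B·p_B = 0.23 × 0.0036617 = 0.00084219
  w_C·p_C = 0.71 × 0.138032 = 0.0980029
Denominator: 3.60341e-05 + 0.00084219 + 0.0980029 = 0.0988811
P(Component C | 12 successes out of 18) ≈ 0.9911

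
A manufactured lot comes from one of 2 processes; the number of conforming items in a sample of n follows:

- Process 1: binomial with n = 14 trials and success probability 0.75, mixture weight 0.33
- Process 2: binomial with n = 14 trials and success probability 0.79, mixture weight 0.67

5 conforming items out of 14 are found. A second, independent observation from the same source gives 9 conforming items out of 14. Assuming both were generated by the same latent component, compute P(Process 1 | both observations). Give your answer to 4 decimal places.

Posterior ∝ prior × likelihood, so P(k | x) ∝ P(Z=k) f_k(x); normalise over all components.
Since both observations come from the same component, the likelihood for component k is f_k(x₁)·f_k(x₂).
  f_1 = [C(14,5)·0.75^5·0.25^9 = 2002·0.237305·3.8147e-06 = 0.0018123] × [0.146796] = 0.000266039
  f_2 = [C(14,5)·0.79^5·0.21^9 = 2002·0.307706·7.9428e-07 = 0.000489298] × [0.0979951] = 4.79488e-05
Weight by the priors:
  P(Z=1)·f_1 = 0.33 × 0.000266039 = 8.7793e-05
  P(Z=2)·f_2 = 0.67 × 4.79488e-05 = 3.21257e-05
Normaliser: 8.7793e-05 + 3.21257e-05 = 0.000119919
P(Process 1 | x₁,x₂) = 8.7793e-05 / 0.000119919 ≈ 0.7321

0.7321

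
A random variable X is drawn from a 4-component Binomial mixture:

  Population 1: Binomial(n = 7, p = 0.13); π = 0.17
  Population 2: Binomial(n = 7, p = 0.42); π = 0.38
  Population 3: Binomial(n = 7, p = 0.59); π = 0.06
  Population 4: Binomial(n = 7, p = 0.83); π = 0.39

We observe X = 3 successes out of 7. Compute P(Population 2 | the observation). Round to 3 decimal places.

Apply Bayes' rule: the posterior for each component is proportional to its prior times its likelihood at x.
Component likelihoods at x = 3 successes out of 7:
  f_1 = C(7,3)·0.13^3·0.87^4 = 35·0.002197·0.572898 = 0.044053
  f_2 = C(7,3)·0.42^3·0.58^4 = 35·0.074088·0.113165 = 0.293446
  f_3 = C(7,3)·0.59^3·0.41^4 = 35·0.205379·0.0282576 = 0.203123
  f_4 = C(7,3)·0.83^3·0.17^4 = 35·0.571787·0.00083521 = 0.0167147
Unnormalised posteriors:
  π_1·f_1 = 0.17 × 0.044053 = 0.007489
  π_2·f_2 = 0.38 × 0.293446 = 0.111509
  π_3·f_3 = 0.06 × 0.203123 = 0.0121874
  π_4·f_4 = 0.39 × 0.0167147 = 0.00651872
Marginal: 0.007489 + 0.111509 + 0.0121874 + 0.00651872 = 0.137705
P(Population 2 | data) = 0.111509 / 0.137705 ≈ 0.810

0.810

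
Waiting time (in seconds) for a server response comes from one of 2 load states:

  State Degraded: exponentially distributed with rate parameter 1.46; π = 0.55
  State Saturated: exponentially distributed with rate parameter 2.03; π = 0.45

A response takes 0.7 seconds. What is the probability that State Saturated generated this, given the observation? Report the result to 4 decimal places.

Posterior ∝ prior × likelihood, so P(k | x) ∝ w_k f_k(x); normalise over all components.
Evaluate each component's likelihood at the observed value:
  f_Degraded = 1.46·e^(−1.46·0.7) = 1.46·e^(−1.0220) = 0.525417
  f_Saturated = 2.03·e^(−2.03·0.7) = 2.03·e^(−1.4210) = 0.490189
Multiply by the mixture weights:
  w_Degraded·f_Degraded = 0.55 × 0.525417 = 0.288979
  w_Saturated·f_Saturated = 0.45 × 0.490189 = 0.220585
Marginal: 0.288979 + 0.220585 = 0.509564
So the posterior for State Saturated is 0.220585 / 0.509564 ≈ 0.4329.

0.4329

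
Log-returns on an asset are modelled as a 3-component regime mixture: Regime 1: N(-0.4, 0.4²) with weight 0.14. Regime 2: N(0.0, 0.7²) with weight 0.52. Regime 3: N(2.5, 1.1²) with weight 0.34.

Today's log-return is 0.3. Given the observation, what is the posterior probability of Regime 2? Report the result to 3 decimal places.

0.852

The responsibility of component k is P(Z=k) f_k(x) divided by Σ_j P(Z=j) f_j(x).
Component likelihoods at x = 0.3:
  f_1 = 0.215693
  f_2 = 0.51991
  f_3 = 0.0490827
Weight by the priors:
  P(Z=1)·f_1 = 0.14 × 0.215693 = 0.0301971
  P(Z=2)·f_2 = 0.52 × 0.51991 = 0.270353
  P(Z=3)·f_3 = 0.34 × 0.0490827 = 0.0166881
Sum: 0.0301971 + 0.270353 + 0.0166881 = 0.317238
P(Regime 2 | 0.3) = 0.270353 / 0.317238 ≈ 0.852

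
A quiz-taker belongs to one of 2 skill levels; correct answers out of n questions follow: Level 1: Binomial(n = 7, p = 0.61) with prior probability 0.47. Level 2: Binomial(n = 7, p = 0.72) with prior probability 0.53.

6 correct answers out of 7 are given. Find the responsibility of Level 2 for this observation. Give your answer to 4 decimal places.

The responsibility of component k is w_k f_k(x) divided by Σ_j w_j f_j(x).
Component likelihoods at x = 6 correct answers out of 7:
  L_1 = 0.140651
  L_2 = 0.273056
Weight by the priors:
  w_1·L_1 = 0.47 × 0.140651 = 0.0661058
  w_2·L_2 = 0.53 × 0.273056 = 0.144719
Evidence: 0.0661058 + 0.144719 = 0.210825
Responsibility of Level 2: 0.144719 / 0.210825 ≈ 0.6864

0.6864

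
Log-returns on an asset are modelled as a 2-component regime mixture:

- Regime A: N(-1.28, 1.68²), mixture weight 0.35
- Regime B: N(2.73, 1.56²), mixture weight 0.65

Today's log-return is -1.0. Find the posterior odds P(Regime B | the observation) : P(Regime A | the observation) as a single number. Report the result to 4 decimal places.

0.1163

Posterior odds = (P(Z=i) f_i(x)) / (P(Z=j) f_j(x)); the normalising sum cancels.
Component likelihoods at x = -1.0:
  p_A = 0.23419
  p_B = 0.0146674
Odds = (0.65/0.35) × (0.0146674/0.23419) = 1.85714 × 0.0626304 ≈ 0.1163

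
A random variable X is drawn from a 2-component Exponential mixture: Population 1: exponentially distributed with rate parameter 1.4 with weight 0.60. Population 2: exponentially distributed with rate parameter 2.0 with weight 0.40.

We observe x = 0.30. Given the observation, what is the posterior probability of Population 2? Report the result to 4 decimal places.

Posterior ∝ prior × likelihood, so P(k | x) ∝ π_k f_k(x); normalise over all components.
Component likelihoods at x = 0.30:
  p_1 = 1.4·e^(−1.4·0.30) = 1.4·e^(−0.4200) = 0.919866
  p_2 = 2.0·e^(−2.0·0.30) = 2.0·e^(−0.6000) = 1.09762
Prior × likelihood for each component:
  π_1·p_1 = 0.60 × 0.919866 = 0.551919
  π_2·p_2 = 0.40 × 1.09762 = 0.439049
Marginal: 0.551919 + 0.439049 = 0.990969
So the posterior for Population 2 is 0.439049 / 0.990969 ≈ 0.4431.

0.4431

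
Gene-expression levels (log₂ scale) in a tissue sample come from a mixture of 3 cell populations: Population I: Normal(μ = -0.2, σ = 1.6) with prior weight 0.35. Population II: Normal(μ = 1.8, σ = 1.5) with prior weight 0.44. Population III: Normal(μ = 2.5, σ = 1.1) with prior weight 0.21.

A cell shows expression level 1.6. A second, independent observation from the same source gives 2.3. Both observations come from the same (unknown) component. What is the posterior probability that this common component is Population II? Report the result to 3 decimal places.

0.561

Posterior ∝ prior × likelihood, so P(k | x) ∝ P(Z=k) f_k(x); normalise over all components.
Since both observations come from the same component, the likelihood for component k is f_k(x₁)·f_k(x₂).
  L_I = [0.132423] × [0.0735606] = 0.00974111
  L_II = [0.263608] × [0.251589] = 0.0663208
  L_III = [0.25951] × [0.356729] = 0.0925749
Weight by the priors:
  P(Z=I)·L_I = 0.35 × 0.00974111 = 0.00340939
  P(Z=II)·L_II = 0.44 × 0.0663208 = 0.0291812
  P(Z=III)·L_III = 0.21 × 0.0925749 = 0.0194407
Normaliser: 0.00340939 + 0.0291812 + 0.0194407 = 0.0520313
P(Population II | data) = 0.0291812 / 0.0520313 ≈ 0.561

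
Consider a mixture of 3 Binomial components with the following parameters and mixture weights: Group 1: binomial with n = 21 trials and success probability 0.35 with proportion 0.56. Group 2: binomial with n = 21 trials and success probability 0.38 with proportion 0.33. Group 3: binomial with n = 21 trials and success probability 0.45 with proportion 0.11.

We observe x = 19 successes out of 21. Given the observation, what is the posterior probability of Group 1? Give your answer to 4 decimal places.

0.0494

Apply Bayes' rule: the posterior for each component is proportional to its prior times its likelihood at x.
Binomial probabilities:
  f_1 = C(21,19)·0.35^19·0.65^2 = 210·2.17417e-09·0.4225 = 1.92903e-07
  f_2 = C(21,19)·0.38^19·0.62^2 = 210·1.03726e-08·0.3844 = 8.37319e-07
  f_3 = C(21,19)·0.45^19·0.55^2 = 210·2.57655e-07·0.3025 = 1.63675e-05
Weight by the priors:
  w_1·f_1 = 0.56 × 1.92903e-07 = 1.08026e-07
  w_2·f_2 = 0.33 × 8.37319e-07 = 2.76315e-07
  w_3·f_3 = 0.11 × 1.63675e-05 = 1.80043e-06
Evidence: 1.08026e-07 + 2.76315e-07 + 1.80043e-06 = 2.18477e-06
P(Group 1 | 19 successes out of 21) ≈ 0.0494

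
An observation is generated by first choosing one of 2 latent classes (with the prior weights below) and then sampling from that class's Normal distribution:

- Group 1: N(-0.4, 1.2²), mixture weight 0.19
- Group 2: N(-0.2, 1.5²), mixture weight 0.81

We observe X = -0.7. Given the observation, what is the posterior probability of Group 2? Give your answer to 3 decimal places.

0.769

The responsibility of component k is P(Z=k) f_k(x) divided by Σ_j P(Z=j) f_j(x).
Normal densities:
  p_1 = 0.322223
  p_2 = 0.251589
Weight by the priors:
  P(Z=1)·p_1 = 0.19 × 0.322223 = 0.0612225
  P(Z=2)·p_2 = 0.81 × 0.251589 = 0.203787
Sum: 0.0612225 + 0.203787 = 0.265009
Responsibility of Group 2: 0.203787 / 0.265009 ≈ 0.769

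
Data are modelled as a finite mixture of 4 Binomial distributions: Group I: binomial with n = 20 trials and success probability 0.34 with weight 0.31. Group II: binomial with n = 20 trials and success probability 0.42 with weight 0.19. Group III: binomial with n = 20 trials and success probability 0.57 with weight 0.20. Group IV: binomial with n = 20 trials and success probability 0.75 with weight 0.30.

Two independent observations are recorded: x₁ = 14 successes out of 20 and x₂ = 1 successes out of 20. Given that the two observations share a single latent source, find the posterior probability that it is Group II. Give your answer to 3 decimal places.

The responsibility of component k is P(Z=k) f_k(x) divided by Σ_j P(Z=j) f_j(x).
Since both observations come from the same component, the likelihood for component k is f_k(x₁)·f_k(x₂).
  L_I = [C(20,14)·0.34^14·0.66^6 = 38760·2.7587e-07·0.082654 = 0.000883796] × [0.00253422] = 2.23973e-06
  L_II = [C(20,14)·0.42^14·0.58^6 = 38760·5.31484e-06·0.0380687 = 0.00784227] × [0.000268789] = 2.10791e-06
  L_III = [C(20,14)·0.57^14·0.43^6 = 38760·0.000382162·0.00632136 = 0.0936359] × [1.23824e-06] = 1.15944e-07
  L_IV = [C(20,14)·0.75^14·0.25^6 = 38760·0.0178179·0.000244141 = 0.168609] × [5.45697e-11] = 9.20096e-12
Multiply by the mixture weights:
  P(Z=I)·L_I = 0.31 × 2.23973e-06 = 6.94317e-07
  P(Z=II)·L_II = 0.19 × 2.10791e-06 = 4.00504e-07
  P(Z=III)·L_III = 0.20 × 1.15944e-07 = 2.31888e-08
  P(Z=IV)·L_IV = 0.30 × 9.20096e-12 = 2.76029e-12
Marginal: 6.94317e-07 + 4.00504e-07 + 2.31888e-08 + 2.76029e-12 = 1.11801e-06
P(Group II | data) = 4.00504e-07 / 1.11801e-06 ≈ 0.358

0.358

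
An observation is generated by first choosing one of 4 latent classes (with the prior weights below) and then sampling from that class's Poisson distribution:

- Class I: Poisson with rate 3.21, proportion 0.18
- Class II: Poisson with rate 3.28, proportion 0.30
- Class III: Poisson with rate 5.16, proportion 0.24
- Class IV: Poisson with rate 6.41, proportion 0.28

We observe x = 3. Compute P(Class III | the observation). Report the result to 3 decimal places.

Apply Bayes' rule: the posterior for each component is proportional to its prior times its likelihood at x.
Poisson probabilities:
  L_I = 0.222474
  L_II = 0.221302
  L_III = 0.131474
  L_IV = 0.0722096
Weight by the priors:
  π_I·L_I = 0.18 × 0.222474 = 0.0400453
  π_II·L_II = 0.30 × 0.221302 = 0.0663905
  π_III·L_III = 0.24 × 0.131474 = 0.0315536
  π_IV·L_IV = 0.28 × 0.0722096 = 0.0202187
Sum: 0.0400453 + 0.0663905 + 0.0315536 + 0.0202187 = 0.158208
P(Class III | data) = 0.0315536 / 0.158208 ≈ 0.199

0.199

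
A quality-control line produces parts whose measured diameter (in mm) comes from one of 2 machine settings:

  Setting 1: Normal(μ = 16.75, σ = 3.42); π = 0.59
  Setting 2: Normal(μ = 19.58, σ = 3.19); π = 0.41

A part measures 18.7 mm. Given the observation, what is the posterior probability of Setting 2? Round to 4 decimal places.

Apply Bayes' rule: the posterior for each component is proportional to its prior times its likelihood at x.
Component likelihoods at x = 18.7 mm:
  L_1 = 0.0991492
  L_2 = 0.120391
Weight by the priors:
  π_1·L_1 = 0.59 × 0.0991492 = 0.0584981
  π_2·L_2 = 0.41 × 0.120391 = 0.0493604
Marginal: 0.0584981 + 0.0493604 = 0.107858
Responsibility of Setting 2: 0.0493604 / 0.107858 ≈ 0.4576

0.4576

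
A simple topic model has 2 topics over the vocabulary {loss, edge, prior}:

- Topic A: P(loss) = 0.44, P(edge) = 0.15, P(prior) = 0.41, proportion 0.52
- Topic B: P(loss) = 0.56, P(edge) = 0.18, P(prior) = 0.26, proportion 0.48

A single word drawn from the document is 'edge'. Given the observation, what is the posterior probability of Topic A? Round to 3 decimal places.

0.474

P(component k | x) = π_k·f_k(x) / marginal(x), where marginal(x) = Σ_j π_j·f_j(x).
Evaluate each component's likelihood at the observed value:
  L_A = P(edge | comp) = 0.15
  L_B = P(edge | comp) = 0.18
Unnormalised posteriors:
  π_A·L_A = 0.52 × 0.15 = 0.078
  π_B·L_B = 0.48 × 0.18 = 0.0864
Normaliser: 0.078 + 0.0864 = 0.1644
P(Topic A | x) ≈ 0.474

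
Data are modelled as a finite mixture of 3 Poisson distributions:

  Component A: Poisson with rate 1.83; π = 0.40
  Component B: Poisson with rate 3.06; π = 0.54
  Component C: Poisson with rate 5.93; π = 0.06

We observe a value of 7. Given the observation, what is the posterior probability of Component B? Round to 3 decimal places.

Apply Bayes' rule: the posterior for each component is proportional to its prior times its likelihood at x.
Component likelihoods at x = 7:
  f_A = e^(−1.83)·1.83^7/7! = 0.0021876
  f_B = e^(−3.06)·3.06^7/7! = 0.0233711
  f_C = e^(−5.93)·5.93^7/7! = 0.136015
Multiply by the mixture weights:
  π_A·f_A = 0.40 × 0.0021876 = 0.000875041
  π_B·f_B = 0.54 × 0.0233711 = 0.0126204
  π_C·f_C = 0.06 × 0.136015 = 0.00816089
Denominator: 0.000875041 + 0.0126204 + 0.00816089 = 0.0216563
Responsibility of Component B: 0.0126204 / 0.0216563 ≈ 0.583

0.583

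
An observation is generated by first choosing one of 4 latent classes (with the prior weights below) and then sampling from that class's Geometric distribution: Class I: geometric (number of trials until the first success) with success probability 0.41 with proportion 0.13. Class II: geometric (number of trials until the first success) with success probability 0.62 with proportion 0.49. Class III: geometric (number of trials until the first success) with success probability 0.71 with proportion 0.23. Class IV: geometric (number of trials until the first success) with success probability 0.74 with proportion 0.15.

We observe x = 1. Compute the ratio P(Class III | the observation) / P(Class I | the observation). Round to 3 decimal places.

Only the two components matter; the odds are (w_i f_i(x)) / (w_j f_j(x)).
Geometric probabilities:
  p_I = 0.41
  p_II = 0.62
  p_III = 0.71
  p_IV = 0.74
0.1633 / 0.0533 ≈ 3.064

3.064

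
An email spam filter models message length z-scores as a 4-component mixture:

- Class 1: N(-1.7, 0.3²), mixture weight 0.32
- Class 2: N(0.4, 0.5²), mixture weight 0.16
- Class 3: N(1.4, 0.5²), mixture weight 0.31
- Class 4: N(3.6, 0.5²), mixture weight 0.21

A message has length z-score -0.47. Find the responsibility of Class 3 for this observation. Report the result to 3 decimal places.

0.008

The responsibility of component k is π_k f_k(x) divided by Σ_j π_j f_j(x).
Normal densities:
  L_1 = 0.000297539
  L_2 = 0.175592
  L_3 = 0.000732102
  L_4 = 3.26476e-15
Weight by the priors:
  π_1·L_1 = 0.32 × 0.000297539 = 9.52124e-05
  π_2·L_2 = 0.16 × 0.175592 = 0.0280947
  π_3·L_3 = 0.31 × 0.000732102 = 0.000226951
  π_4·L_4 = 0.21 × 3.26476e-15 = 6.85599e-16
Denominator: 9.52124e-05 + 0.0280947 + 0.000226951 + 6.85599e-16 = 0.0284169
Responsibility of Class 3: 0.000226951 / 0.0284169 ≈ 0.008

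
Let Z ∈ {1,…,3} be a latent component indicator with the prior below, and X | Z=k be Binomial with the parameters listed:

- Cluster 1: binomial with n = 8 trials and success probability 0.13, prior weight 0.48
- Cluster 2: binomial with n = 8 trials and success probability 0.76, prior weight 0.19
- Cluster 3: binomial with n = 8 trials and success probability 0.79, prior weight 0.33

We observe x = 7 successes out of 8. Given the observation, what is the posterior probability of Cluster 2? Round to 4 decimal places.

0.3341

Apply Bayes' rule: the posterior for each component is proportional to its prior times its likelihood at x.
Component likelihoods at x = 7 successes out of 8:
  L_1 = 4.3673e-06
  L_2 = 0.281188
  L_3 = 0.322626
Prior × likelihood for each component:
  w_1·L_1 = 0.48 × 4.3673e-06 = 2.0963e-06
  w_2·L_2 = 0.19 × 0.281188 = 0.0534257
  w_3·L_3 = 0.33 × 0.322626 = 0.106466
Denominator: 2.0963e-06 + 0.0534257 + 0.106466 = 0.159894
So the posterior for Cluster 2 is 0.0534257 / 0.159894 ≈ 0.3341.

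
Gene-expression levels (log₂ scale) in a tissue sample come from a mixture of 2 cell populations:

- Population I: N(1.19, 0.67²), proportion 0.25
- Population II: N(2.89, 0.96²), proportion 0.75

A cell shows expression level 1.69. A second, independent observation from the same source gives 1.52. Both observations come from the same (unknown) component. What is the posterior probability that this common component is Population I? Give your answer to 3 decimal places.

P(component k | x) = π_k·f_k(x) / marginal(x), where marginal(x) = Σ_j π_j·f_j(x).
Since both observations come from the same component, the likelihood for component k is f_k(x₁)·f_k(x₂).
  p_I = [(1/(0.67·√(2π)))·exp(−(1.69−1.19)²/(2·0.67²)) = 0.595436·exp(-0.27846) = 0.450715] × [0.52742] = 0.237716
  p_II = [(1/(0.96·√(2π)))·exp(−(1.69−2.89)²/(2·0.96²)) = 0.415565·exp(-0.78125) = 0.190259] × [0.150108] = 0.0285595
Multiply by the mixture weights:
  π_I·p_I = 0.25 × 0.237716 = 0.0594291
  π_II·p_II = 0.75 × 0.0285595 = 0.0214196
Sum: 0.0594291 + 0.0214196 = 0.0808487
Responsibility of Population I: 0.0594291 / 0.0808487 ≈ 0.735

0.735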